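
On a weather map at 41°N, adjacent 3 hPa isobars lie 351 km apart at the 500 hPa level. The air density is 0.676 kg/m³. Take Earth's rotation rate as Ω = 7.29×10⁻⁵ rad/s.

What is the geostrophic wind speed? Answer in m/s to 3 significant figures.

Coriolis parameter at 41°N:
f = 2Ω sin φ = 2 × 7.29×10⁻⁵ × sin 41° = 9.57×10⁻⁵ s⁻¹
Pressure gradient: |∂P/∂n| = 300 Pa / 351000 m = 8.55×10⁻⁴ Pa/m
Geostrophic balance (pressure-gradient force = Coriolis force):
V_g = (1/(fρ)) |∂P/∂n| = 8.55×10⁻⁴ / (9.57×10⁻⁵ × 0.676) = 13.2 m/s

13.2 m/s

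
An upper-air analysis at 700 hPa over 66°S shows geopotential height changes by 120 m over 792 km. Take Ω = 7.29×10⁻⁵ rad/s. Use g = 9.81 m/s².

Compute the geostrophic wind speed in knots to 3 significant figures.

Coriolis parameter at 66°S:
f = 2Ω sin φ = 2 × 7.29×10⁻⁵ × sin 66° = 1.33×10⁻⁴ s⁻¹
Height gradient: |∂Z/∂n| = 120 m / 792000 m = 1.52×10⁻⁴
On a pressure surface, geostrophic balance gives V_g = (g/f)|∂Z/∂n|:
V_g = 9.81 × 1.52×10⁻⁴ / 1.33×10⁻⁴ = 11.2 m/s
Converting: 11.2 m/s × 1.944 = 21.7 knots

21.7 knots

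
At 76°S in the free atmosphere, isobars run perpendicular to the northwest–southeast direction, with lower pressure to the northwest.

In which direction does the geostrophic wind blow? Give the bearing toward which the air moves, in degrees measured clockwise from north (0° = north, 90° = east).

The pressure-gradient force points toward the northwest (bearing 315°).
Geostrophic balance: in the Southern Hemisphere the Coriolis force deflects motion to the left, so the geostrophic wind blows 90° to the left of the pressure-gradient force (low pressure on the right).
Rotating 315° by 90° counterclockwise gives 225° — the wind blows toward the southwest.

225°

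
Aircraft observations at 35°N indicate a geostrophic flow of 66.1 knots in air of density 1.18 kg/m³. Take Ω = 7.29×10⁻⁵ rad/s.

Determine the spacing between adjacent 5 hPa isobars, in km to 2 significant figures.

Coriolis parameter at 35°N:
f = 2Ω sin φ = 2 × 7.29×10⁻⁵ × sin 35° = 8.36×10⁻⁵ s⁻¹
Wind speed in SI: 66.1 knots = 34.0 m/s
Geostrophic balance rearranged: |∂P/∂n| = f ρ V_g
|∂P/∂n| = 8.36×10⁻⁵ × 1.18 × 34.0 = 3.36×10⁻³ Pa/m
Isobar spacing: Δn = ΔP/|∂P/∂n| = 500 Pa / 3.36×10⁻³ Pa/m = 149005 m ≈ 150 km

150 km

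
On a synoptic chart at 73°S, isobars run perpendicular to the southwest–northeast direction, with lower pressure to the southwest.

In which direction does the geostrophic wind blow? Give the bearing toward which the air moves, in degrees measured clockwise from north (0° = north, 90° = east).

135°

The pressure-gradient force points toward the southwest (bearing 225°).
Geostrophic balance: in the Southern Hemisphere the Coriolis force deflects motion to the left, so the geostrophic wind blows 90° to the left of the pressure-gradient force (low pressure on the right).
Rotating 225° by 90° counterclockwise gives 135° — the wind blows toward the southeast.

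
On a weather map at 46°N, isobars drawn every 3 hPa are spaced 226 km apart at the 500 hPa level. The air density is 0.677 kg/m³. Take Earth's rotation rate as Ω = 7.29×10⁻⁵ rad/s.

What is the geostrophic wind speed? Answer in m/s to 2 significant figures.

Coriolis parameter at 46°N:
f = 2Ω sin φ = 2 × 7.29×10⁻⁵ × sin 46° = 1.05×10⁻⁴ s⁻¹
Pressure gradient: |∂P/∂n| = 300 Pa / 226000 m = 1.33×10⁻³ Pa/m
Geostrophic balance (pressure-gradient force = Coriolis force):
V_g = (1/(fρ)) |∂P/∂n| = 1.33×10⁻³ / (1.05×10⁻⁴ × 0.677) = 18.7 m/s

19 m/s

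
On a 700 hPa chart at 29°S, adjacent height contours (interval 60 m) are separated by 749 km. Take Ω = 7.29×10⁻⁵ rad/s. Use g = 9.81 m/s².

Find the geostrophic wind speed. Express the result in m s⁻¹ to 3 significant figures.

Coriolis parameter at 29°S:
f = 2Ω sin φ = 2 × 7.29×10⁻⁵ × sin 29° = 7.07×10⁻⁵ s⁻¹
Height gradient: |∂Z/∂n| = 60 m / 749000 m = 8.01×10⁻⁵
On a pressure surface, geostrophic balance gives V_g = (g/f)|∂Z/∂n|:
V_g = 9.81 × 8.01×10⁻⁵ / 7.07×10⁻⁵ = 11.1 m/s

11.1 m s⁻¹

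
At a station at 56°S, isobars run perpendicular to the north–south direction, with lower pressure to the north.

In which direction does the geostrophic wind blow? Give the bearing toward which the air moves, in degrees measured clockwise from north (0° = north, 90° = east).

270°

The pressure-gradient force points toward the north (bearing 000°).
Geostrophic balance: in the Southern Hemisphere the Coriolis force deflects motion to the left, so the geostrophic wind blows 90° to the left of the pressure-gradient force (low pressure on the right).
Rotating 000° by 90° counterclockwise gives 270° — the wind blows toward the west.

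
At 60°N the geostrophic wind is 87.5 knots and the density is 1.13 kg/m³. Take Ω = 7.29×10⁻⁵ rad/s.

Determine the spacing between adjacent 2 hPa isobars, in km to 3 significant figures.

Coriolis parameter at 60°N:
f = 2Ω sin φ = 2 × 7.29×10⁻⁵ × sin 60° = 1.26×10⁻⁴ s⁻¹
Wind speed in SI: 87.5 knots = 45.0 m/s
Geostrophic balance rearranged: |∂P/∂n| = f ρ V_g
|∂P/∂n| = 1.26×10⁻⁴ × 1.13 × 45.0 = 6.42×10⁻³ Pa/m
Isobar spacing: Δn = ΔP/|∂P/∂n| = 200 Pa / 6.42×10⁻³ Pa/m = 31140 m ≈ 31.1 km

31.1 km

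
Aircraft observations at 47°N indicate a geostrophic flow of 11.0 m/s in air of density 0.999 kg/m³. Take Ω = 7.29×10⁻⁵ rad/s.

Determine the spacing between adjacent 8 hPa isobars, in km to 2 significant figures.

Coriolis parameter at 47°N:
f = 2Ω sin φ = 2 × 7.29×10⁻⁵ × sin 47° = 1.07×10⁻⁴ s⁻¹
Geostrophic balance rearranged: |∂P/∂n| = f ρ V_g
|∂P/∂n| = 1.07×10⁻⁴ × 0.999 × 11.0 = 1.17×10⁻³ Pa/m
Isobar spacing: Δn = ΔP/|∂P/∂n| = 800 Pa / 1.17×10⁻³ Pa/m = 682727 m ≈ 680 km

680 km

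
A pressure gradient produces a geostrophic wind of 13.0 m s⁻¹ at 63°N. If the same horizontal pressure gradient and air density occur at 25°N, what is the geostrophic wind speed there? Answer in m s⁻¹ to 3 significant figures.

With the same pressure gradient and density, V_g ∝ 1/f ∝ 1/sin φ.
V₂ = V₁ · sin φ₁ / sin φ₂ = 13.0 × sin 63° / sin 25°
V₂ = 13.0 × 0.8910/0.4226 = 27.4 m s⁻¹

27.4 m s⁻¹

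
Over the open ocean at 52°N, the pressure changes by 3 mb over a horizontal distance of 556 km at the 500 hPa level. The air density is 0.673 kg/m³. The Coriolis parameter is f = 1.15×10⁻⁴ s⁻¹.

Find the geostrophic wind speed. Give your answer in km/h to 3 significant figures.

Pressure gradient: |∂P/∂n| = 300 Pa / 556000 m = 5.40×10⁻⁴ Pa/m
Geostrophic balance (pressure-gradient force = Coriolis force):
V_g = (1/(fρ)) |∂P/∂n| = 5.40×10⁻⁴ / (1.15×10⁻⁴ × 0.673) = 6.97 m/s
Converting: 6.97 m/s × 3.6 = 25.1 km/h

25.1 km/h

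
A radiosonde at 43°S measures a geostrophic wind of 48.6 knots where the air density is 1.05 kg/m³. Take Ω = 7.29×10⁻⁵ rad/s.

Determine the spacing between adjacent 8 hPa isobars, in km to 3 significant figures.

Coriolis parameter at 43°S:
f = 2Ω sin φ = 2 × 7.29×10⁻⁵ × sin 43° = 9.94×10⁻⁵ s⁻¹
Wind speed in SI: 48.6 knots = 25.0 m/s
Geostrophic balance rearranged: |∂P/∂n| = f ρ V_g
|∂P/∂n| = 9.94×10⁻⁵ × 1.05 × 25.0 = 2.61×10⁻³ Pa/m
Isobar spacing: Δn = ΔP/|∂P/∂n| = 800 Pa / 2.61×10⁻³ Pa/m = 306468 m ≈ 306 km

306 km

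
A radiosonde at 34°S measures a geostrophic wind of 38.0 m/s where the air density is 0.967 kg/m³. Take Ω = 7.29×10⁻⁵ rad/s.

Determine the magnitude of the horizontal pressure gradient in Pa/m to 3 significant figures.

Coriolis parameter at 34°S:
f = 2Ω sin φ = 2 × 7.29×10⁻⁵ × sin 34° = 8.15×10⁻⁵ s⁻¹
Geostrophic balance rearranged: |∂P/∂n| = f ρ V_g
|∂P/∂n| = 8.15×10⁻⁵ × 0.967 × 38.0 = 3.00×10⁻³ Pa/m

3.00×10⁻³ Pa/m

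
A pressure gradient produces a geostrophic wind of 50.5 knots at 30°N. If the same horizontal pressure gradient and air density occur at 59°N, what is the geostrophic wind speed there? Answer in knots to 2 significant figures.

29 knots

With the same pressure gradient and density, V_g ∝ 1/f ∝ 1/sin φ.
V₂ = V₁ · sin φ₁ / sin φ₂ = 50.5 × sin 30° / sin 59°
V₂ = 50.5 × 0.5000/0.8572 = 29 knots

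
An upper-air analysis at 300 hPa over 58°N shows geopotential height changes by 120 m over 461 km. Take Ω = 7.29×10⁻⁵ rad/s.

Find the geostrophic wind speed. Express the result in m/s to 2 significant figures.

21 m/s

Coriolis parameter at 58°N:
f = 2Ω sin φ = 2 × 7.29×10⁻⁵ × sin 58° = 1.24×10⁻⁴ s⁻¹
Height gradient: |∂Z/∂n| = 120 m / 461000 m = 2.60×10⁻⁴
On a pressure surface, geostrophic balance gives V_g = (g/f)|∂Z/∂n|:
V_g = 9.81 × 2.60×10⁻⁴ / 1.24×10⁻⁴ = 20.7 m/s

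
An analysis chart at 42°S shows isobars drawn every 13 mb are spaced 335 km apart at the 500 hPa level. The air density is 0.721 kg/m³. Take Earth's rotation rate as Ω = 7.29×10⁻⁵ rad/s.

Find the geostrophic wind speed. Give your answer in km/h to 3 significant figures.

199 km/h

Coriolis parameter at 42°S:
f = 2Ω sin φ = 2 × 7.29×10⁻⁵ × sin 42° = 9.76×10⁻⁵ s⁻¹
Pressure gradient: |∂P/∂n| = 1300 Pa / 335000 m = 3.88×10⁻³ Pa/m
Geostrophic balance (pressure-gradient force = Coriolis force):
V_g = (1/(fρ)) |∂P/∂n| = 3.88×10⁻³ / (9.76×10⁻⁵ × 0.721) = 55.2 m/s
Converting: 55.2 m/s × 3.6 = 199 km/h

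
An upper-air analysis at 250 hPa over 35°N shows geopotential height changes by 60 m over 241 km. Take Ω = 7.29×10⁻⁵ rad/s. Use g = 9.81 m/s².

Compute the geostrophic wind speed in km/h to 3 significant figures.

105 km/h

Coriolis parameter at 35°N:
f = 2Ω sin φ = 2 × 7.29×10⁻⁵ × sin 35° = 8.36×10⁻⁵ s⁻¹
Height gradient: |∂Z/∂n| = 60 m / 241000 m = 2.49×10⁻⁴
On a pressure surface, geostrophic balance gives V_g = (g/f)|∂Z/∂n|:
V_g = 9.81 × 2.49×10⁻⁴ / 8.36×10⁻⁵ = 29.2 m/s
Converting: 29.2 m/s × 3.6 = 105 km/h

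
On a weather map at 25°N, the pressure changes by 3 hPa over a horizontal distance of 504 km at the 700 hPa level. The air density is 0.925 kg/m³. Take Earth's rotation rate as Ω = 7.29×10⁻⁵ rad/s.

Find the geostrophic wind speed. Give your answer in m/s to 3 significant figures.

10.4 m/s

Coriolis parameter at 25°N:
f = 2Ω sin φ = 2 × 7.29×10⁻⁵ × sin 25° = 6.16×10⁻⁵ s⁻¹
Pressure gradient: |∂P/∂n| = 300 Pa / 504000 m = 5.95×10⁻⁴ Pa/m
Geostrophic balance (pressure-gradient force = Coriolis force):
V_g = (1/(fρ)) |∂P/∂n| = 5.95×10⁻⁴ / (6.16×10⁻⁵ × 0.925) = 10.4 m/s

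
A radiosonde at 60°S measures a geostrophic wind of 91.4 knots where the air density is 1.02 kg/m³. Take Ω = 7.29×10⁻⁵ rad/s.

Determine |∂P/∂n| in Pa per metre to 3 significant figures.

6.06×10⁻³ Pa/m

Coriolis parameter at 60°S:
f = 2Ω sin φ = 2 × 7.29×10⁻⁵ × sin 60° = 1.26×10⁻⁴ s⁻¹
Wind speed in SI: 91.4 knots = 47.0 m/s
Geostrophic balance rearranged: |∂P/∂n| = f ρ V_g
|∂P/∂n| = 1.26×10⁻⁴ × 1.02 × 47.0 = 6.06×10⁻³ Pa/m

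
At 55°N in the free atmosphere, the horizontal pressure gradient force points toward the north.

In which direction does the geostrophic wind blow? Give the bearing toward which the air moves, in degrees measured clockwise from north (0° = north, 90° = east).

The pressure-gradient force points toward the north (bearing 000°).
Geostrophic balance: in the Northern Hemisphere the Coriolis force deflects motion to the right, so the geostrophic wind blows 90° to the right of the pressure-gradient force (low pressure on the left).
Rotating 000° by 90° clockwise gives 090° — the wind blows toward the east.

090°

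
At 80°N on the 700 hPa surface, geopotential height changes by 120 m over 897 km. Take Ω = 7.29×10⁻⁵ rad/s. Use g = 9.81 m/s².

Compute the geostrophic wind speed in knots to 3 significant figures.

Coriolis parameter at 80°N:
f = 2Ω sin φ = 2 × 7.29×10⁻⁵ × sin 80° = 1.44×10⁻⁴ s⁻¹
Height gradient: |∂Z/∂n| = 120 m / 897000 m = 1.34×10⁻⁴
On a pressure surface, geostrophic balance gives V_g = (g/f)|∂Z/∂n|:
V_g = 9.81 × 1.34×10⁻⁴ / 1.44×10⁻⁴ = 9.14 m/s
Converting: 9.14 m/s × 1.944 = 17.8 knots

17.8 knots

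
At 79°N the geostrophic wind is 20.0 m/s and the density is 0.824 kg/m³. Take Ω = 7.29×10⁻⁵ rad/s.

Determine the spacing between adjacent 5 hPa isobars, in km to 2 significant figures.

Coriolis parameter at 79°N:
f = 2Ω sin φ = 2 × 7.29×10⁻⁵ × sin 79° = 1.43×10⁻⁴ s⁻¹
Geostrophic balance rearranged: |∂P/∂n| = f ρ V_g
|∂P/∂n| = 1.43×10⁻⁴ × 0.824 × 20.0 = 2.36×10⁻³ Pa/m
Isobar spacing: Δn = ΔP/|∂P/∂n| = 500 Pa / 2.36×10⁻³ Pa/m = 211987 m ≈ 210 km

210 km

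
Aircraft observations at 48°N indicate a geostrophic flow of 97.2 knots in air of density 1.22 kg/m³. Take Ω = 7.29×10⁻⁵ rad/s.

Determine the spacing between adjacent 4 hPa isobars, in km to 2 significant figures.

Coriolis parameter at 48°N:
f = 2Ω sin φ = 2 × 7.29×10⁻⁵ × sin 48° = 1.08×10⁻⁴ s⁻¹
Wind speed in SI: 97.2 knots = 50.0 m/s
Geostrophic balance rearranged: |∂P/∂n| = f ρ V_g
|∂P/∂n| = 1.08×10⁻⁴ × 1.22 × 50.0 = 6.61×10⁻³ Pa/m
Isobar spacing: Δn = ΔP/|∂P/∂n| = 400 Pa / 6.61×10⁻³ Pa/m = 60515 m ≈ 61 km

61 km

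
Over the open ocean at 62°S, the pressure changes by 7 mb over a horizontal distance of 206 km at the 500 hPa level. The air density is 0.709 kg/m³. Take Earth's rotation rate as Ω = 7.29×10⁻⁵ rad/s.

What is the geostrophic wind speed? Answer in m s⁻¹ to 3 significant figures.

Coriolis parameter at 62°S:
f = 2Ω sin φ = 2 × 7.29×10⁻⁵ × sin 62° = 1.29×10⁻⁴ s⁻¹
Pressure gradient: |∂P/∂n| = 700 Pa / 206000 m = 3.40×10⁻³ Pa/m
Geostrophic balance (pressure-gradient force = Coriolis force):
V_g = (1/(fρ)) |∂P/∂n| = 3.40×10⁻³ / (1.29×10⁻⁴ × 0.709) = 37.2 m/s

37.2 m s⁻¹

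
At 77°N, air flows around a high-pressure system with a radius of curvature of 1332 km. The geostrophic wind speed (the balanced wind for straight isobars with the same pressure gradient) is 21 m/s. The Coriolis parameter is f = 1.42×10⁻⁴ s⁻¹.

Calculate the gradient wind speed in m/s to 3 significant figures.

Around a high, pressure-gradient force acts outward with centrifugal, so Coriolis balances both:
fV = (1/ρ)|∂P/∂n| + V²/R  →  V² − fR·V + fR·V_g = 0
With fR = 1.42×10⁻⁴ × 1332×10³ m = 189 m/s:
V = [fR − √((fR)² − 4 fR V_g)]/2 = [189 − √(189² − 4×189×21)]/2 = 24.1 m/s
Supergeostrophic (V > V_g = 21 m/s), as expected around a high.

24.1 m/s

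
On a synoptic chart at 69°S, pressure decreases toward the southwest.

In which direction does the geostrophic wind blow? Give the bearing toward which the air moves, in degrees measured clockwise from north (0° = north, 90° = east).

135°

The pressure-gradient force points toward the southwest (bearing 225°).
Geostrophic balance: in the Southern Hemisphere the Coriolis force deflects motion to the left, so the geostrophic wind blows 90° to the left of the pressure-gradient force (low pressure on the right).
Rotating 225° by 90° counterclockwise gives 135° — the wind blows toward the southeast.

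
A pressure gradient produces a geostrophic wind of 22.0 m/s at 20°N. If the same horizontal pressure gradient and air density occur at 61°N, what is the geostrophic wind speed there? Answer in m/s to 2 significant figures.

With the same pressure gradient and density, V_g ∝ 1/f ∝ 1/sin φ.
V₂ = V₁ · sin φ₁ / sin φ₂ = 22.0 × sin 20° / sin 61°
V₂ = 22.0 × 0.3420/0.8746 = 8.6 m/s

8.6 m/s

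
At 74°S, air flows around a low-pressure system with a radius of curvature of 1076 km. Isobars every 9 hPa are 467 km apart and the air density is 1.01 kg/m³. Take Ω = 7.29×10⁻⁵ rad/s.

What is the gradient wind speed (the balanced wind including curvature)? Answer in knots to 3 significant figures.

Coriolis parameter at 74°S:
f = 2Ω sin φ = 2 × 7.29×10⁻⁵ × sin 74° = 1.40×10⁻⁴ s⁻¹
Pressure gradient: |∂P/∂n| = 900 Pa / 467000 m = 1.93×10⁻³ Pa/m
Geostrophic speed: V_g = |∂P/∂n|/(fρ) = 1.93×10⁻³/(1.40×10⁻⁴ × 1.01) = 13.6 m/s
Around a low, centrifugal force acts outward with Coriolis, so pressure-gradient force balances both:
(1/ρ)|∂P/∂n| = fV + V²/R  →  V² + fR·V − fR·V_g = 0
With fR = 1.40×10⁻⁴ × 1076×10³ m = 151 m/s:
V = [−fR + √((fR)² + 4 fR V_g)]/2 = [−151 + √(151² + 4×151×13.6)]/2 = 12.6 m/s
Subgeostrophic (V < V_g = 13.6 m/s), as expected around a low.
Converting: 12.6 m/s × 1.944 = 24.4 knots

24.4 knots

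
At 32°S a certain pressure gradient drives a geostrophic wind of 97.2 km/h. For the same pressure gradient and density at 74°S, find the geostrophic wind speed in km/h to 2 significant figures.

54 km/h

With the same pressure gradient and density, V_g ∝ 1/f ∝ 1/sin φ.
V₂ = V₁ · sin φ₁ / sin φ₂ = 97.2 × sin 32° / sin 74°
V₂ = 97.2 × 0.5299/0.9613 = 54 km/h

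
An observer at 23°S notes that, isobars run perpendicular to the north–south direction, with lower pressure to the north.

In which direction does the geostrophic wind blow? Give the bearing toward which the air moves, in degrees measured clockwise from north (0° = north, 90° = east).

The pressure-gradient force points toward the north (bearing 000°).
Geostrophic balance: in the Southern Hemisphere the Coriolis force deflects motion to the left, so the geostrophic wind blows 90° to the left of the pressure-gradient force (low pressure on the right).
Rotating 000° by 90° counterclockwise gives 270° — the wind blows toward the west.

270°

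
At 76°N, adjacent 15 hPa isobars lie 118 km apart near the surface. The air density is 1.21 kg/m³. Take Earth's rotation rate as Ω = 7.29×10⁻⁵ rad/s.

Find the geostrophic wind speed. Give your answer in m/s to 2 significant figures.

Coriolis parameter at 76°N:
f = 2Ω sin φ = 2 × 7.29×10⁻⁵ × sin 76° = 1.41×10⁻⁴ s⁻¹
Pressure gradient: |∂P/∂n| = 1500 Pa / 118000 m = 1.27×10⁻² Pa/m
Geostrophic balance (pressure-gradient force = Coriolis force):
V_g = (1/(fρ)) |∂P/∂n| = 1.27×10⁻² / (1.41×10⁻⁴ × 1.21) = 74.3 m/s

74 m/s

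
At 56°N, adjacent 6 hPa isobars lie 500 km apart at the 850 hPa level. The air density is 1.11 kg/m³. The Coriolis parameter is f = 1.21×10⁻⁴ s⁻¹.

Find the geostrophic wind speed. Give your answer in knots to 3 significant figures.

17.4 knots

Pressure gradient: |∂P/∂n| = 600 Pa / 500000 m = 1.20×10⁻³ Pa/m
Geostrophic balance (pressure-gradient force = Coriolis force):
V_g = (1/(fρ)) |∂P/∂n| = 1.20×10⁻³ / (1.21×10⁻⁴ × 1.11) = 8.93 m/s
Converting: 8.93 m/s × 1.944 = 17.4 knots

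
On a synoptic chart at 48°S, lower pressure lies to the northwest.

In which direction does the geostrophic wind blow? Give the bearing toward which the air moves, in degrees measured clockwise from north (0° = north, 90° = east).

225°

The pressure-gradient force points toward the northwest (bearing 315°).
Geostrophic balance: in the Southern Hemisphere the Coriolis force deflects motion to the left, so the geostrophic wind blows 90° to the left of the pressure-gradient force (low pressure on the right).
Rotating 315° by 90° counterclockwise gives 225° — the wind blows toward the southwest.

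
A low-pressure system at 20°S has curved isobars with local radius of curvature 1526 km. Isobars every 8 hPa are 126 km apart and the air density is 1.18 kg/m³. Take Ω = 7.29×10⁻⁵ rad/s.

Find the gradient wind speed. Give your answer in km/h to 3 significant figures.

Coriolis parameter at 20°S:
f = 2Ω sin φ = 2 × 7.29×10⁻⁵ × sin 20° = 4.99×10⁻⁵ s⁻¹
Pressure gradient: |∂P/∂n| = 800 Pa / 126000 m = 6.35×10⁻³ Pa/m
Geostrophic speed: V_g = |∂P/∂n|/(fρ) = 6.35×10⁻³/(4.99×10⁻⁵ × 1.18) = 108 m/s
Around a low, centrifugal force acts outward with Coriolis, so pressure-gradient force balances both:
(1/ρ)|∂P/∂n| = fV + V²/R  →  V² + fR·V − fR·V_g = 0
With fR = 4.99×10⁻⁵ × 1526×10³ m = 76.1 m/s:
V = [−fR + √((fR)² + 4 fR V_g)]/2 = [−76.1 + √(76.1² + 4×76.1×108)]/2 = 60.2 m/s
Subgeostrophic (V < V_g = 108 m/s), as expected around a low.
Converting: 60.2 m/s × 3.6 = 217 km/h

217 km/h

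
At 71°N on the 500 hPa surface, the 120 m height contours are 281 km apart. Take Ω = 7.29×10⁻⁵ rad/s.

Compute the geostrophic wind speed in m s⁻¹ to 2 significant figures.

Coriolis parameter at 71°N:
f = 2Ω sin φ = 2 × 7.29×10⁻⁵ × sin 71° = 1.38×10⁻⁴ s⁻¹
Height gradient: |∂Z/∂n| = 120 m / 281000 m = 4.27×10⁻⁴
On a pressure surface, geostrophic balance gives V_g = (g/f)|∂Z/∂n|:
V_g = 9.81 × 4.27×10⁻⁴ / 1.38×10⁻⁴ = 30.4 m/s

30 m s⁻¹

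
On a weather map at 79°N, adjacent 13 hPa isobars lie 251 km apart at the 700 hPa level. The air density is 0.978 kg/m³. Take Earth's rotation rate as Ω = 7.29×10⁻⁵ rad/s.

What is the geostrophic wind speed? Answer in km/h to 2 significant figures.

Coriolis parameter at 79°N:
f = 2Ω sin φ = 2 × 7.29×10⁻⁵ × sin 79° = 1.43×10⁻⁴ s⁻¹
Pressure gradient: |∂P/∂n| = 1300 Pa / 251000 m = 5.18×10⁻³ Pa/m
Geostrophic balance (pressure-gradient force = Coriolis force):
V_g = (1/(fρ)) |∂P/∂n| = 5.18×10⁻³ / (1.43×10⁻⁴ × 0.978) = 37.0 m/s
Converting: 37.0 m/s × 3.6 = 130 km/h

130 km/h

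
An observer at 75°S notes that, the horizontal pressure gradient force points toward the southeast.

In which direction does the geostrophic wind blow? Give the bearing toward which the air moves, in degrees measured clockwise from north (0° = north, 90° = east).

The pressure-gradient force points toward the southeast (bearing 135°).
Geostrophic balance: in the Southern Hemisphere the Coriolis force deflects motion to the left, so the geostrophic wind blows 90° to the left of the pressure-gradient force (low pressure on the right).
Rotating 135° by 90° counterclockwise gives 045° — the wind blows toward the northeast.

045°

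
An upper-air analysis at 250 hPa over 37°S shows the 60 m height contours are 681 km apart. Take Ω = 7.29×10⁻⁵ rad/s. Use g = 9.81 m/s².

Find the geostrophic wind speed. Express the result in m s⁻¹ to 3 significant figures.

Coriolis parameter at 37°S:
f = 2Ω sin φ = 2 × 7.29×10⁻⁵ × sin 37° = 8.77×10⁻⁵ s⁻¹
Height gradient: |∂Z/∂n| = 60 m / 681000 m = 8.81×10⁻⁵
On a pressure surface, geostrophic balance gives V_g = (g/f)|∂Z/∂n|:
V_g = 9.81 × 8.81×10⁻⁵ / 8.77×10⁻⁵ = 9.85 m/s

9.85 m s⁻¹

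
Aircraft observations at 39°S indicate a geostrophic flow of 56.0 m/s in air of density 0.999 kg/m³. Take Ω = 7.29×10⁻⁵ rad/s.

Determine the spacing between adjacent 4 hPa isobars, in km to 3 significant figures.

77.9 km

Coriolis parameter at 39°S:
f = 2Ω sin φ = 2 × 7.29×10⁻⁵ × sin 39° = 9.18×10⁻⁵ s⁻¹
Geostrophic balance rearranged: |∂P/∂n| = f ρ V_g
|∂P/∂n| = 9.18×10⁻⁵ × 0.999 × 56.0 = 5.13×10⁻³ Pa/m
Isobar spacing: Δn = ΔP/|∂P/∂n| = 400 Pa / 5.13×10⁻³ Pa/m = 77925 m ≈ 77.9 km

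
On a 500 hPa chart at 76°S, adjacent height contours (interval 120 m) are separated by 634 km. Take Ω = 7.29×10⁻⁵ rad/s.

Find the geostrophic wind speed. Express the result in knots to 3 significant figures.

25.5 knots

Coriolis parameter at 76°S:
f = 2Ω sin φ = 2 × 7.29×10⁻⁵ × sin 76° = 1.41×10⁻⁴ s⁻¹
Height gradient: |∂Z/∂n| = 120 m / 634000 m = 1.89×10⁻⁴
On a pressure surface, geostrophic balance gives V_g = (g/f)|∂Z/∂n|:
V_g = 9.81 × 1.89×10⁻⁴ / 1.41×10⁻⁴ = 13.1 m/s
Converting: 13.1 m/s × 1.944 = 25.5 knots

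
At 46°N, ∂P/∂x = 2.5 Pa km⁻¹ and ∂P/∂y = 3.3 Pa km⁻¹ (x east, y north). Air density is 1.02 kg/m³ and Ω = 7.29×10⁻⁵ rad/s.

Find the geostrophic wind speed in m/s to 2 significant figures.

Coriolis parameter at 46°N:
f = 2Ω sin φ = 2 × 7.29×10⁻⁵ × sin 46° = 1.05×10⁻⁴ s⁻¹
Component geostrophic relations (x east, y north):
u_g = −(1/(fρ)) ∂P/∂y,  v_g = (1/(fρ)) ∂P/∂x
u_g = −(3.3×10⁻³)/(1.05×10⁻⁴ × 1.02) = −30.8 m/s;  v_g = (2.5×10⁻³)/(1.05×10⁻⁴ × 1.02) = 23.4 m/s
|V_g| = √(u_g² + v_g²) = 38.7 m/s

39 m/s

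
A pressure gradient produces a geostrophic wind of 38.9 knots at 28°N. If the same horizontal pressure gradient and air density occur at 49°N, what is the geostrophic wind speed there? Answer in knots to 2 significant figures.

With the same pressure gradient and density, V_g ∝ 1/f ∝ 1/sin φ.
V₂ = V₁ · sin φ₁ / sin φ₂ = 38.9 × sin 28° / sin 49°
V₂ = 38.9 × 0.4695/0.7547 = 24 knots

24 knots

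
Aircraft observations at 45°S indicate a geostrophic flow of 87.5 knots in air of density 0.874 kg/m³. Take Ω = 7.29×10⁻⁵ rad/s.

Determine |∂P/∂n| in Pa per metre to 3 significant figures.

4.06×10⁻³ Pa/m

Coriolis parameter at 45°S:
f = 2Ω sin φ = 2 × 7.29×10⁻⁵ × sin 45° = 1.03×10⁻⁴ s⁻¹
Wind speed in SI: 87.5 knots = 45.0 m/s
Geostrophic balance rearranged: |∂P/∂n| = f ρ V_g
|∂P/∂n| = 1.03×10⁻⁴ × 0.874 × 45.0 = 4.06×10⁻³ Pa/m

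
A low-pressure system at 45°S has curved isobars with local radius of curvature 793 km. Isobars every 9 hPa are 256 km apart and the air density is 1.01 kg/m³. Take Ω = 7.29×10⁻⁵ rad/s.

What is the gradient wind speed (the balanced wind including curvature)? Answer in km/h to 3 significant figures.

92.5 km/h

Coriolis parameter at 45°S:
f = 2Ω sin φ = 2 × 7.29×10⁻⁵ × sin 45° = 1.03×10⁻⁴ s⁻¹
Pressure gradient: |∂P/∂n| = 900 Pa / 256000 m = 3.52×10⁻³ Pa/m
Geostrophic speed: V_g = |∂P/∂n|/(fρ) = 3.52×10⁻³/(1.03×10⁻⁴ × 1.01) = 33.8 m/s
Around a low, centrifugal force acts outward with Coriolis, so pressure-gradient force balances both:
(1/ρ)|∂P/∂n| = fV + V²/R  →  V² + fR·V − fR·V_g = 0
With fR = 1.03×10⁻⁴ × 793×10³ m = 81.8 m/s:
V = [−fR + √((fR)² + 4 fR V_g)]/2 = [−81.8 + √(81.8² + 4×81.8×33.8)]/2 = 25.7 m/s
Subgeostrophic (V < V_g = 33.8 m/s), as expected around a low.
Converting: 25.7 m/s × 3.6 = 92.5 km/h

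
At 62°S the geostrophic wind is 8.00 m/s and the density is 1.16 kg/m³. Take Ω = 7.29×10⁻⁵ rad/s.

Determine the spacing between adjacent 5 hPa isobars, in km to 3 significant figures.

Coriolis parameter at 62°S:
f = 2Ω sin φ = 2 × 7.29×10⁻⁵ × sin 62° = 1.29×10⁻⁴ s⁻¹
Geostrophic balance rearranged: |∂P/∂n| = f ρ V_g
|∂P/∂n| = 1.29×10⁻⁴ × 1.16 × 8.00 = 1.19×10⁻³ Pa/m
Isobar spacing: Δn = ΔP/|∂P/∂n| = 500 Pa / 1.19×10⁻³ Pa/m = 418533 m ≈ 419 km

419 km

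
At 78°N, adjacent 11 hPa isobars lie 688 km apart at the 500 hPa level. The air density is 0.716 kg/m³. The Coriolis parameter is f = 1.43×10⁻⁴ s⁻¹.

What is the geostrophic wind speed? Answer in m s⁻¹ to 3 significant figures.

Pressure gradient: |∂P/∂n| = 1100 Pa / 688000 m = 1.60×10⁻³ Pa/m
Geostrophic balance (pressure-gradient force = Coriolis force):
V_g = (1/(fρ)) |∂P/∂n| = 1.60×10⁻³ / (1.43×10⁻⁴ × 0.716) = 15.6 m/s

15.6 m s⁻¹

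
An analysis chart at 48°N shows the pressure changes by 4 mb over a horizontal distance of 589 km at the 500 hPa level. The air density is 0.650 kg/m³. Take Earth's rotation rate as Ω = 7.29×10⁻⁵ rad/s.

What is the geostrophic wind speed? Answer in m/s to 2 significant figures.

Coriolis parameter at 48°N:
f = 2Ω sin φ = 2 × 7.29×10⁻⁵ × sin 48° = 1.08×10⁻⁴ s⁻¹
Pressure gradient: |∂P/∂n| = 400 Pa / 589000 m = 6.79×10⁻⁴ Pa/m
Geostrophic balance (pressure-gradient force = Coriolis force):
V_g = (1/(fρ)) |∂P/∂n| = 6.79×10⁻⁴ / (1.08×10⁻⁴ × 0.650) = 9.64 m/s

9.6 m/s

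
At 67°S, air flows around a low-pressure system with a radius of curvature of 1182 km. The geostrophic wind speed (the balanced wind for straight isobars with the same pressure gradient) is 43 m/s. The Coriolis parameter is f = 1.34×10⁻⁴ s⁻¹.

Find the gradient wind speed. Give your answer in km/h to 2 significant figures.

130 km/h

Around a low, centrifugal force acts outward with Coriolis, so pressure-gradient force balances both:
(1/ρ)|∂P/∂n| = fV + V²/R  →  V² + fR·V − fR·V_g = 0
With fR = 1.34×10⁻⁴ × 1182×10³ m = 158 m/s:
V = [−fR + √((fR)² + 4 fR V_g)]/2 = [−158 + √(158² + 4×158×43)]/2 = 35.2 m/s
Subgeostrophic (V < V_g = 43 m/s), as expected around a low.
Converting: 35.2 m/s × 3.6 = 130 km/h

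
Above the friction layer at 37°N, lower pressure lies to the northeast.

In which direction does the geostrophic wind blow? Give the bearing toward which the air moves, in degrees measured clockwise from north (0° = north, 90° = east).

135°

The pressure-gradient force points toward the northeast (bearing 045°).
Geostrophic balance: in the Northern Hemisphere the Coriolis force deflects motion to the right, so the geostrophic wind blows 90° to the right of the pressure-gradient force (low pressure on the left).
Rotating 045° by 90° clockwise gives 135° — the wind blows toward the southeast.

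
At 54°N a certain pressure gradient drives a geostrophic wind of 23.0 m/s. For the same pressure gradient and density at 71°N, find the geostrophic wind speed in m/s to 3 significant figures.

With the same pressure gradient and density, V_g ∝ 1/f ∝ 1/sin φ.
V₂ = V₁ · sin φ₁ / sin φ₂ = 23.0 × sin 54° / sin 71°
V₂ = 23.0 × 0.8090/0.9455 = 19.7 m/s

19.7 m/s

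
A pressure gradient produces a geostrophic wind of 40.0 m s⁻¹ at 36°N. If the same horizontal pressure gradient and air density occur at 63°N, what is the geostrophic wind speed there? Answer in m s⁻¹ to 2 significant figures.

26 m s⁻¹

With the same pressure gradient and density, V_g ∝ 1/f ∝ 1/sin φ.
V₂ = V₁ · sin φ₁ / sin φ₂ = 40.0 × sin 36° / sin 63°
V₂ = 40.0 × 0.5878/0.8910 = 26 m s⁻¹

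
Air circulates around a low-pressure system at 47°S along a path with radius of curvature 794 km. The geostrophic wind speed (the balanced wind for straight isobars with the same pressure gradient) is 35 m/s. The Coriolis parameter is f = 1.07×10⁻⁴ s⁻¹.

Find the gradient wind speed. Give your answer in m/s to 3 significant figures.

Around a low, centrifugal force acts outward with Coriolis, so pressure-gradient force balances both:
(1/ρ)|∂P/∂n| = fV + V²/R  →  V² + fR·V − fR·V_g = 0
With fR = 1.07×10⁻⁴ × 794×10³ m = 85.0 m/s:
V = [−fR + √((fR)² + 4 fR V_g)]/2 = [−85.0 + √(85.0² + 4×85.0×35)]/2 = 26.6 m/s
Subgeostrophic (V < V_g = 35 m/s), as expected around a low.

26.6 m/s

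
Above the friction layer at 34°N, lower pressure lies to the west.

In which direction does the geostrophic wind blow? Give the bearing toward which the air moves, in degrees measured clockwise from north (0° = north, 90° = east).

000°

The pressure-gradient force points toward the west (bearing 270°).
Geostrophic balance: in the Northern Hemisphere the Coriolis force deflects motion to the right, so the geostrophic wind blows 90° to the right of the pressure-gradient force (low pressure on the left).
Rotating 270° by 90° clockwise gives 000° — the wind blows toward the north.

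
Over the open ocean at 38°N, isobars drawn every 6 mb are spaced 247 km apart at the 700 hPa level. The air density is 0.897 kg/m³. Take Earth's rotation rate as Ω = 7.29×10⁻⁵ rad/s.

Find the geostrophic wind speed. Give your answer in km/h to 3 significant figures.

Coriolis parameter at 38°N:
f = 2Ω sin φ = 2 × 7.29×10⁻⁵ × sin 38° = 8.98×10⁻⁵ s⁻¹
Pressure gradient: |∂P/∂n| = 600 Pa / 247000 m = 2.43×10⁻³ Pa/m
Geostrophic balance (pressure-gradient force = Coriolis force):
V_g = (1/(fρ)) |∂P/∂n| = 2.43×10⁻³ / (8.98×10⁻⁵ × 0.897) = 30.2 m/s
Converting: 30.2 m/s × 3.6 = 109 km/h

109 km/h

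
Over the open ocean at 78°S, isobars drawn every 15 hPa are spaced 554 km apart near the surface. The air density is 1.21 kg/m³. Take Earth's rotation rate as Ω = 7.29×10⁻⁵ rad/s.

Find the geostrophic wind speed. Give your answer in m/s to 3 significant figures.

15.7 m/s

Coriolis parameter at 78°S:
f = 2Ω sin φ = 2 × 7.29×10⁻⁵ × sin 78° = 1.43×10⁻⁴ s⁻¹
Pressure gradient: |∂P/∂n| = 1500 Pa / 554000 m = 2.71×10⁻³ Pa/m
Geostrophic balance (pressure-gradient force = Coriolis force):
V_g = (1/(fρ)) |∂P/∂n| = 2.71×10⁻³ / (1.43×10⁻⁴ × 1.21) = 15.7 m/s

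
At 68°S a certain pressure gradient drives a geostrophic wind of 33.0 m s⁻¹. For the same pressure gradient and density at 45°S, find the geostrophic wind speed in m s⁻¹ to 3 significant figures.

With the same pressure gradient and density, V_g ∝ 1/f ∝ 1/sin φ.
V₂ = V₁ · sin φ₁ / sin φ₂ = 33.0 × sin 68° / sin 45°
V₂ = 33.0 × 0.9272/0.7071 = 43.3 m s⁻¹

43.3 m s⁻¹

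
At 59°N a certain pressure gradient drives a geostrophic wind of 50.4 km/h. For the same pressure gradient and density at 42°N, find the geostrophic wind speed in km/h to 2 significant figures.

65 km/h

With the same pressure gradient and density, V_g ∝ 1/f ∝ 1/sin φ.
V₂ = V₁ · sin φ₁ / sin φ₂ = 50.4 × sin 59° / sin 42°
V₂ = 50.4 × 0.8572/0.6691 = 65 km/h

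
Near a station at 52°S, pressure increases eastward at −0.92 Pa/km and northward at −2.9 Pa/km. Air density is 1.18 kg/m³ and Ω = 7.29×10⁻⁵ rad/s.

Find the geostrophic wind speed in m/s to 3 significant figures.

Coriolis parameter at 52°S:
f = 2Ω sin φ = 2 × 7.29×10⁻⁵ × sin 52° = 1.15×10⁻⁴ s⁻¹
In the Southern Hemisphere f is negative: f = −1.15×10⁻⁴ s⁻¹.
Component geostrophic relations (x east, y north):
u_g = −(1/(fρ)) ∂P/∂y,  v_g = (1/(fρ)) ∂P/∂x
u_g = −(−2.9×10⁻³)/(−1.15×10⁻⁴ × 1.18) = −21.4 m/s;  v_g = (−0.92×10⁻³)/(−1.15×10⁻⁴ × 1.18) = 6.79 m/s
|V_g| = √(u_g² + v_g²) = 22.4 m/s

22.4 m/s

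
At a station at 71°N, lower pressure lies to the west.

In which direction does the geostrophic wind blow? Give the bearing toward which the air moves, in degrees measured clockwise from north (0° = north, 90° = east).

000°

The pressure-gradient force points toward the west (bearing 270°).
Geostrophic balance: in the Northern Hemisphere the Coriolis force deflects motion to the right, so the geostrophic wind blows 90° to the right of the pressure-gradient force (low pressure on the left).
Rotating 270° by 90° clockwise gives 000° — the wind blows toward the north.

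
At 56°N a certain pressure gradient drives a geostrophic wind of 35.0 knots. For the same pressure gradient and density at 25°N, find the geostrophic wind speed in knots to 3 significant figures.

With the same pressure gradient and density, V_g ∝ 1/f ∝ 1/sin φ.
V₂ = V₁ · sin φ₁ / sin φ₂ = 35.0 × sin 56° / sin 25°
V₂ = 35.0 × 0.8290/0.4226 = 68.7 knots

68.7 knots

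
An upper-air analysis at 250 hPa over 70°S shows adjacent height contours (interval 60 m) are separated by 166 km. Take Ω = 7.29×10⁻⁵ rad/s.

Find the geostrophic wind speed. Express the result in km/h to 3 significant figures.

Coriolis parameter at 70°S:
f = 2Ω sin φ = 2 × 7.29×10⁻⁵ × sin 70° = 1.37×10⁻⁴ s⁻¹
Height gradient: |∂Z/∂n| = 60 m / 166000 m = 3.61×10⁻⁴
On a pressure surface, geostrophic balance gives V_g = (g/f)|∂Z/∂n|:
V_g = 9.81 × 3.61×10⁻⁴ / 1.37×10⁻⁴ = 25.9 m/s
Converting: 25.9 m/s × 3.6 = 93.2 km/h

93.2 km/h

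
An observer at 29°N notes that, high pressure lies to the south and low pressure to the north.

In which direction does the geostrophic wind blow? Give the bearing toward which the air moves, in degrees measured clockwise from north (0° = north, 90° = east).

The pressure-gradient force points toward the north (bearing 000°).
Geostrophic balance: in the Northern Hemisphere the Coriolis force deflects motion to the right, so the geostrophic wind blows 90° to the right of the pressure-gradient force (low pressure on the left).
Rotating 000° by 90° clockwise gives 090° — the wind blows toward the east.

090°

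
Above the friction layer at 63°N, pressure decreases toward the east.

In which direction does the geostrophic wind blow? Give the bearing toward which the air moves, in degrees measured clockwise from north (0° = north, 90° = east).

180°

The pressure-gradient force points toward the east (bearing 090°).
Geostrophic balance: in the Northern Hemisphere the Coriolis force deflects motion to the right, so the geostrophic wind blows 90° to the right of the pressure-gradient force (low pressure on the left).
Rotating 090° by 90° clockwise gives 180° — the wind blows toward the south.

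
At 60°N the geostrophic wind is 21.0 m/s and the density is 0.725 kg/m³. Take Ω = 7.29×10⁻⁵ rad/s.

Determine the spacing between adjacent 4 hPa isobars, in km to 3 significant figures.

Coriolis parameter at 60°N:
f = 2Ω sin φ = 2 × 7.29×10⁻⁵ × sin 60° = 1.26×10⁻⁴ s⁻¹
Geostrophic balance rearranged: |∂P/∂n| = f ρ V_g
|∂P/∂n| = 1.26×10⁻⁴ × 0.725 × 21.0 = 1.92×10⁻³ Pa/m
Isobar spacing: Δn = ΔP/|∂P/∂n| = 400 Pa / 1.92×10⁻³ Pa/m = 208072 m ≈ 208 km

208 km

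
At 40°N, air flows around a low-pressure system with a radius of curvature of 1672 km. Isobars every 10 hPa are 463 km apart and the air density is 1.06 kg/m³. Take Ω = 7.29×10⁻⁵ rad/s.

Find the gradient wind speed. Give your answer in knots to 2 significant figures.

Coriolis parameter at 40°N:
f = 2Ω sin φ = 2 × 7.29×10⁻⁵ × sin 40° = 9.37×10⁻⁵ s⁻¹
Pressure gradient: |∂P/∂n| = 1000 Pa / 463000 m = 2.16×10⁻³ Pa/m
Geostrophic speed: V_g = |∂P/∂n|/(fρ) = 2.16×10⁻³/(9.37×10⁻⁵ × 1.06) = 21.7 m/s
Around a low, centrifugal force acts outward with Coriolis, so pressure-gradient force balances both:
(1/ρ)|∂P/∂n| = fV + V²/R  →  V² + fR·V − fR·V_g = 0
With fR = 9.37×10⁻⁵ × 1672×10³ m = 157 m/s:
V = [−fR + √((fR)² + 4 fR V_g)]/2 = [−157 + √(157² + 4×157×21.7)]/2 = 19.4 m/s
Subgeostrophic (V < V_g = 21.7 m/s), as expected around a low.
Converting: 19.4 m/s × 1.944 = 38 knots

38 knots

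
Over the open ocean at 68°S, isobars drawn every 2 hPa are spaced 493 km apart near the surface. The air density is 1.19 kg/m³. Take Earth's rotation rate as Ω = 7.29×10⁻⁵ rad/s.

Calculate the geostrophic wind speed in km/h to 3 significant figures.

Coriolis parameter at 68°S:
f = 2Ω sin φ = 2 × 7.29×10⁻⁵ × sin 68° = 1.35×10⁻⁴ s⁻¹
Pressure gradient: |∂P/∂n| = 200 Pa / 493000 m = 4.06×10⁻⁴ Pa/m
Geostrophic balance (pressure-gradient force = Coriolis force):
V_g = (1/(fρ)) |∂P/∂n| = 4.06×10⁻⁴ / (1.35×10⁻⁴ × 1.19) = 2.52 m/s
Converting: 2.52 m/s × 3.6 = 9.08 km/h

9.08 km/h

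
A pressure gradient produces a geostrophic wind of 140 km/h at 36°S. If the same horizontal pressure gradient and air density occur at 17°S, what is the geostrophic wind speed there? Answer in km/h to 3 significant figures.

With the same pressure gradient and density, V_g ∝ 1/f ∝ 1/sin φ.
V₂ = V₁ · sin φ₁ / sin φ₂ = 140 × sin 36° / sin 17°
V₂ = 140 × 0.5878/0.2924 = 281 km/h

281 km/h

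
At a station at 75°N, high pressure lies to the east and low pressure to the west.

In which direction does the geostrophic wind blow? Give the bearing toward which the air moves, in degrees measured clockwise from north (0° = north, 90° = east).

000°

The pressure-gradient force points toward the west (bearing 270°).
Geostrophic balance: in the Northern Hemisphere the Coriolis force deflects motion to the right, so the geostrophic wind blows 90° to the right of the pressure-gradient force (low pressure on the left).
Rotating 270° by 90° clockwise gives 000° — the wind blows toward the north.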